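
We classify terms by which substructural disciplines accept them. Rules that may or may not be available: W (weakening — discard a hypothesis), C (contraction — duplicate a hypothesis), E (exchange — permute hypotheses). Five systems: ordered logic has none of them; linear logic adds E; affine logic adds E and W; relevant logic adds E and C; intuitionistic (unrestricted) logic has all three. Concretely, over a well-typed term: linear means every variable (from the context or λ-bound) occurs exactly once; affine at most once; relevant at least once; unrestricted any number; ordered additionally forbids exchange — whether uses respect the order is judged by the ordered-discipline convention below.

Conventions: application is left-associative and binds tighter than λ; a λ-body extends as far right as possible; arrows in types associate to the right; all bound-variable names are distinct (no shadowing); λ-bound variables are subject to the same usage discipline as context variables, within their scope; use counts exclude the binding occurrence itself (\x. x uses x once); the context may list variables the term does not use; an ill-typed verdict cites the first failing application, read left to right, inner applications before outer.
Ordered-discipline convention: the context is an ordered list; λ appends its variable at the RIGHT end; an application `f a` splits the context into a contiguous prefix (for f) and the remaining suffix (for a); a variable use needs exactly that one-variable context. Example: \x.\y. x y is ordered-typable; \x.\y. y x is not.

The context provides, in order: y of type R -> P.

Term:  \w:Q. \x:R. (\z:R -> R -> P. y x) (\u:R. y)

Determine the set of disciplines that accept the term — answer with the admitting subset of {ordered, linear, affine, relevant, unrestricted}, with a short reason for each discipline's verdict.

admitted by: unrestricted
use counts: y: 2×, w (bound): 0×, x (bound): 1×, z (bound): 0×, u (bound): 0×
left-to-right use order: y, x, y
typing: well-typed — term : Q -> R -> P
ordered: ✗ — needs contraction — y ×2; w, z, u never used (weakening)
linear: ✗ — needs contraction — y ×2; w, z, u never used (weakening)
affine: ✗ — needs contraction — y ×2
relevant: ✗ — w, z, u never used (weakening)
unrestricted: ✓ — type-checks (Q -> R -> P) and nothing is barred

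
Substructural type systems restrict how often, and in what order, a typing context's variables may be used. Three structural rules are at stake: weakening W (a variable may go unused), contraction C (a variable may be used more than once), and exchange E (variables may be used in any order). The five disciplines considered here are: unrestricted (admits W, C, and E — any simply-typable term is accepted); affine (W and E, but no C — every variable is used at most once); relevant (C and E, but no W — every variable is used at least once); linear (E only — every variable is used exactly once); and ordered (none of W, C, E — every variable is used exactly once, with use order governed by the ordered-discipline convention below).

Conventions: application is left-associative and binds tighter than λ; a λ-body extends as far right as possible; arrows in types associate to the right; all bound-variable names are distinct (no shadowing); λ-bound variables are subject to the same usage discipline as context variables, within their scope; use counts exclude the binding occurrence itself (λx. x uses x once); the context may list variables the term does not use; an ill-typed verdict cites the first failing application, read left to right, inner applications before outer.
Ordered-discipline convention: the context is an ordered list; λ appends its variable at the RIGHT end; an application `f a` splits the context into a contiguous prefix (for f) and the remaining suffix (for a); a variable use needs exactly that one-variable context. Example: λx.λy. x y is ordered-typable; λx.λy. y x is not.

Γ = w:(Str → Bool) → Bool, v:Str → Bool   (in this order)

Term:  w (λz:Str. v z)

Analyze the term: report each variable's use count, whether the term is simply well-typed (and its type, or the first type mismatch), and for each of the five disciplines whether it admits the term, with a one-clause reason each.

variable uses: w: 1; v: 1; z (bound): 1
left-to-right use order: w, v, z
typing: well-typed at Bool
ordered: ✓ — w, v, z once each; derivable with no W/C/E
linear: ✓ — exactly-once usage across w, v, z
affine: ✓ — none of w, v, z used more than once
relevant: ✓ — none of w, v, z goes unused
unrestricted: ✓ — simply typable at Bool; W, C, E all held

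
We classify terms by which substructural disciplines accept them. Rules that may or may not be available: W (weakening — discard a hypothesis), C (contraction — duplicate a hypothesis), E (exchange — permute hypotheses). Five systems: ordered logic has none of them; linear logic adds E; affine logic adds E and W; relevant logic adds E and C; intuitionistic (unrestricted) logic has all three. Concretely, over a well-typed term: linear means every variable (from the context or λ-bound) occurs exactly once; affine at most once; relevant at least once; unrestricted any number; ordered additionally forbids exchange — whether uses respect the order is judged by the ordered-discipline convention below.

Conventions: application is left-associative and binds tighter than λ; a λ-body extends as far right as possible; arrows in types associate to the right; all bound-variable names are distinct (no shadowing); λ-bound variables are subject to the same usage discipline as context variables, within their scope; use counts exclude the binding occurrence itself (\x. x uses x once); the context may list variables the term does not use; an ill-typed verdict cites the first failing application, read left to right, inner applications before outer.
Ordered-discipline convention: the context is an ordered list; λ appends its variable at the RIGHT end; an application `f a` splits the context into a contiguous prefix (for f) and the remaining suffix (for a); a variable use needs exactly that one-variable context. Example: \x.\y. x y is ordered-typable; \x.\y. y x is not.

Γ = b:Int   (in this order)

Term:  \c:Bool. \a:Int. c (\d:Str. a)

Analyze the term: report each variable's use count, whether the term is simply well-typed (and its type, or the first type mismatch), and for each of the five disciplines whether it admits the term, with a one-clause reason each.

variable uses: b ×0, c (bound) ×1, a (bound) ×1, d (bound) ×0
uses in reading order: c, a
typing: ill-typed: non-function type Bool applied to an argument
ordered: ✗ — fails simple typing
linear: ✗ — a type mismatch blocks all five
affine: ✗ — the type mismatch rejects it
relevant: ✗ — not simply typable
unrestricted: ✗ — fails simple typing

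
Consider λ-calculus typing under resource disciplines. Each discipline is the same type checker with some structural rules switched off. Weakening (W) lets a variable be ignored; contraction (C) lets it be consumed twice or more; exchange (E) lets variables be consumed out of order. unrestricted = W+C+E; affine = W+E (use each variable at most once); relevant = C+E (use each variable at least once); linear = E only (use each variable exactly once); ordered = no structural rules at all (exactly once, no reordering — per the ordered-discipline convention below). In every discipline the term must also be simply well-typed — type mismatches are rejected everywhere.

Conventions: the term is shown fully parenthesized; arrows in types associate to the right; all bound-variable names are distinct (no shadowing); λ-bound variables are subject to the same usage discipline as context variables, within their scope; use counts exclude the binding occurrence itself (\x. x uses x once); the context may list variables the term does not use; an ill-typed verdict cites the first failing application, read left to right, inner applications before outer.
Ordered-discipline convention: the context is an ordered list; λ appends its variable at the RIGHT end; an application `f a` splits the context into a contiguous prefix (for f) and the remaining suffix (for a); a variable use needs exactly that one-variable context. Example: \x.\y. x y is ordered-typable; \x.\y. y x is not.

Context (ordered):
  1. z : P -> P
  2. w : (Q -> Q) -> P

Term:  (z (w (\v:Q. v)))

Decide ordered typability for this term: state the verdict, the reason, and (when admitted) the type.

yes — single-use (z, w, v), ordered derivation ok; term : P
usage: z=1, w=1, v (bound)=1
use order (left to right): z, w, v
typing: well-typed at P
per-discipline verdicts: ordered ✓; linear ✓; affine ✓; relevant ✓; unrestricted ✓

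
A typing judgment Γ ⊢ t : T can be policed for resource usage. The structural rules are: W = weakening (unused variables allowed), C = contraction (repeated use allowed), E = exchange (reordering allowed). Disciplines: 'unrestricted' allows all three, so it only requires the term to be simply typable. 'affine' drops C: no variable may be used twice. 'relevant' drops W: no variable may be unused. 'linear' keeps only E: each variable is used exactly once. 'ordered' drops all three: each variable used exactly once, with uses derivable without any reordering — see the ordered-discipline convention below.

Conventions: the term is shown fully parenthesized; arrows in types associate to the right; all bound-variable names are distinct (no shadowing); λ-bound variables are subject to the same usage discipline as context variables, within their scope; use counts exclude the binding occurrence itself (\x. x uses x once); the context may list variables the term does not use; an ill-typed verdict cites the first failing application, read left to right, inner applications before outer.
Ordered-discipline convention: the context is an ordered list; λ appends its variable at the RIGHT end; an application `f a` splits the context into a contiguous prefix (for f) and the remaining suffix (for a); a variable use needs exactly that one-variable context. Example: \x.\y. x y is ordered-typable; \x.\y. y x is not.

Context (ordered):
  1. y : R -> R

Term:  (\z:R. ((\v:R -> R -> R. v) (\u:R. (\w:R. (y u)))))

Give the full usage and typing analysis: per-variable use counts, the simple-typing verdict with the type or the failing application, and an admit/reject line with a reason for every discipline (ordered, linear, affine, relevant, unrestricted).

usage: y ×1, z [bound] ×0, v [bound] ×1, u [bound] ×1, w [bound] ×0
uses in reading order: v, y, u
typing: well-typed at R -> R -> R -> R
ordered: ✗, z, w left unused
linear: ✗, z, w left unused
affine: ✓, none of y, z, v, u, w used more than once
relevant: ✗, z, w left unused
unrestricted: ✓, simply typable at R -> R -> R -> R; W, C, E all held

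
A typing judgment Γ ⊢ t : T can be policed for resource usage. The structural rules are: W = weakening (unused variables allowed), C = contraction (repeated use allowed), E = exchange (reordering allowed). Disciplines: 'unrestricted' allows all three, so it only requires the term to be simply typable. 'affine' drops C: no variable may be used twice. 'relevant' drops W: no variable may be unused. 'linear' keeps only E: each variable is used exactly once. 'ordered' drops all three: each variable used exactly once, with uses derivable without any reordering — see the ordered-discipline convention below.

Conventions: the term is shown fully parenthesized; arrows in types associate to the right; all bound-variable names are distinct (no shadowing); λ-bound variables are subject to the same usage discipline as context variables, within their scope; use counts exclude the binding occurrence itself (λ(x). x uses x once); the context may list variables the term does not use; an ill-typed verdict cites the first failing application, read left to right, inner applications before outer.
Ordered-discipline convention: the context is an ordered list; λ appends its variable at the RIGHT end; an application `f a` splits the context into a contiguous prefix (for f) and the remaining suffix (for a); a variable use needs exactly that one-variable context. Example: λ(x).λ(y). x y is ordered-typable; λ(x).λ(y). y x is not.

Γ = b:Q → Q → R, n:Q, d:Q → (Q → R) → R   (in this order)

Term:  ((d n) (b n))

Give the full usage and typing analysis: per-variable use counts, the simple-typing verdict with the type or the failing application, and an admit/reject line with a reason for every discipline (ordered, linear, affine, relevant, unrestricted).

counts: b: 1×; n: 2×; d: 1×
left-to-right use order: d, n, b, n
typing: well-typed — term : R
ordered ✗ (repeated use of n ×2)
linear ✗ (repeated use of n ×2)
affine ✗ (repeated use of n ×2)
relevant ✓ (at least one use each (b, n, d))
unrestricted ✓ (well-typed at R; no restrictions here)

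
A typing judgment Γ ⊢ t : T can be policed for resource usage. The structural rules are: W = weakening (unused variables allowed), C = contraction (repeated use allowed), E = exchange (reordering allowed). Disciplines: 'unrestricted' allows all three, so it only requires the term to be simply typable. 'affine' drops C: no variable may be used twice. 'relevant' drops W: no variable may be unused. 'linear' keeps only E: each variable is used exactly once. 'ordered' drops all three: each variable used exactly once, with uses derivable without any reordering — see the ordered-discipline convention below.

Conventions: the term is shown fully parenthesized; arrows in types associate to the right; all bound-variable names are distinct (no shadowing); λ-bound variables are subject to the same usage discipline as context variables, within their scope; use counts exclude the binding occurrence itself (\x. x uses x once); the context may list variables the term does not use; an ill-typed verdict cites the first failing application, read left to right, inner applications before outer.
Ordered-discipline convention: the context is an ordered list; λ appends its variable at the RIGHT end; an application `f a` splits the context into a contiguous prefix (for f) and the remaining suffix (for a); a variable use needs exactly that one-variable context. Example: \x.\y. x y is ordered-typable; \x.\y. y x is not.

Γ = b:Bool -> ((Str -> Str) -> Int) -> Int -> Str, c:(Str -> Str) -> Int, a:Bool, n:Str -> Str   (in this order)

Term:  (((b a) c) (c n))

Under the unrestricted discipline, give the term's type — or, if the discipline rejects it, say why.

term : Str
use counts: b: 1, c: 2, a: 1, n: 1
left-to-right use order: b, a, c, c, n
typing: ✓ — Str
per-discipline verdicts: ordered ✗ · linear ✗ · affine ✗ · relevant ✓ · unrestricted ✓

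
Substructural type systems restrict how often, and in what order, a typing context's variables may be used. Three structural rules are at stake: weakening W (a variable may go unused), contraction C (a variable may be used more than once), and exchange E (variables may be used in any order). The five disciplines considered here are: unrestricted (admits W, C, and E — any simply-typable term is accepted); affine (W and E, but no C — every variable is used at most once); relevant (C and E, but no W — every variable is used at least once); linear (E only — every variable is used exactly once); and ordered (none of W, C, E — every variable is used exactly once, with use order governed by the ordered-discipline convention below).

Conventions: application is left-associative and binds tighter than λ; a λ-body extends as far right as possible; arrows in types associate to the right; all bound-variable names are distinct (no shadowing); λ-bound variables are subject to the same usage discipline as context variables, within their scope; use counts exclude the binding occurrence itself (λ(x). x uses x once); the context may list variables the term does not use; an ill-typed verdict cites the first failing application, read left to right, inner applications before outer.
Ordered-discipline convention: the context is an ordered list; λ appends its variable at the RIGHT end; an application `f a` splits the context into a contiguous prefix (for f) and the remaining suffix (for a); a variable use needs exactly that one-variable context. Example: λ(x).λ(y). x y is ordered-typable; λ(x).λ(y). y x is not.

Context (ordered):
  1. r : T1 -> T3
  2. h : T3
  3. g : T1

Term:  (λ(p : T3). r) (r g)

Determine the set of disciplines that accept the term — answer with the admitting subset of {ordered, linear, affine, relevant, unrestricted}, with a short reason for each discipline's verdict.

admitted in: unrestricted
counts: r ×2, h ×0, g ×1, p (bound) ×0
left-to-right use order: r, r, g
typing: well-typed at T1 -> T3
ordered: ✗ — needs contraction — r ×2; needs weakening: h, p unused
linear: ✗ — needs contraction — r ×2; needs weakening: h, p unused
affine: ✗ — needs contraction — r ×2
relevant: ✗ — needs weakening: h, p unused
unrestricted: ✓ — simply typable at T1 -> T3; W, C, E all held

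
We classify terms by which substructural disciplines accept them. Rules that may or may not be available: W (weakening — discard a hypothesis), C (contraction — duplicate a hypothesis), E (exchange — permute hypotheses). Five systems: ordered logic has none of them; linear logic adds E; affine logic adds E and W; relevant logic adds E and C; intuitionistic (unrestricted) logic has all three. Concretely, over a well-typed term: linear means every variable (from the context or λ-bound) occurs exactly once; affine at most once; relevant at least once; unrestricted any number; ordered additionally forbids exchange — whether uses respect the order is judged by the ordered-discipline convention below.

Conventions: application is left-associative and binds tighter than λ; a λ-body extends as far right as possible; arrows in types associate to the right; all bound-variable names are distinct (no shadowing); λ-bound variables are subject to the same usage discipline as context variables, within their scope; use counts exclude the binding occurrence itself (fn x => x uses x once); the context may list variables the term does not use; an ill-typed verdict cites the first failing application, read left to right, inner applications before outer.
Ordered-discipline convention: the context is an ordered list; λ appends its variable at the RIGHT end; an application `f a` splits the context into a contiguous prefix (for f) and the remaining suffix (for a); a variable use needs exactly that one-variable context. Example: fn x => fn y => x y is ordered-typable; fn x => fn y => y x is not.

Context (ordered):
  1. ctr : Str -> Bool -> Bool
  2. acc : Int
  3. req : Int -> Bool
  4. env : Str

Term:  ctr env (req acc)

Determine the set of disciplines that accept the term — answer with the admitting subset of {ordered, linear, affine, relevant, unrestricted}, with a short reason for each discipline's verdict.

admitting disciplines: linear, affine, relevant, unrestricted
counts: ctr: 1, acc: 1, req: 1, env: 1
order of uses: ctr, env, req, acc
typing: well-typed — term : Bool
ordered: ✗, use order ctr, env, req, acc needs exchange
linear: ✓, each of ctr, acc, req, env used exactly once
affine: ✓, none of ctr, acc, req, env used more than once
relevant: ✓, every one of ctr, acc, req, env appears
unrestricted: ✓, simply typable at Bool; W, C, E all held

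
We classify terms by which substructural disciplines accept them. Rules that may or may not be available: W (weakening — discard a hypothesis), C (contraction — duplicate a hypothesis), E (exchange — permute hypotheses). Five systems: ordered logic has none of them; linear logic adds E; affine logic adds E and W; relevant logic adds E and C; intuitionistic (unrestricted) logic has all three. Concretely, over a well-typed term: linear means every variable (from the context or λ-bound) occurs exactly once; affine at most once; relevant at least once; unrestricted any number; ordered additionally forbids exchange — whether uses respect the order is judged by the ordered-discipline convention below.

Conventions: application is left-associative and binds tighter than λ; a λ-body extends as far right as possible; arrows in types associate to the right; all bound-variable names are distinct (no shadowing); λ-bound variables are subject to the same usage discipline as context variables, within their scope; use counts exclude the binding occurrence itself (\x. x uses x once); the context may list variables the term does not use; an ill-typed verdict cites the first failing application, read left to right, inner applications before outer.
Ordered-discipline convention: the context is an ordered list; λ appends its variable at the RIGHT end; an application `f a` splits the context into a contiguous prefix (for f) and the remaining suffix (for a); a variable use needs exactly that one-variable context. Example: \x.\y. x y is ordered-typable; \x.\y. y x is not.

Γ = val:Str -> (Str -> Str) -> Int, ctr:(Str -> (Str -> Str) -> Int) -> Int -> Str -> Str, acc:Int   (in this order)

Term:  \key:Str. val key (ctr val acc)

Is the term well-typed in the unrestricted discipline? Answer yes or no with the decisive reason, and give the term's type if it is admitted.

yes — type-checks (Str -> Int) and nothing is barred; term : Str -> Int
variable uses: val: 2, ctr: 1, acc: 1, key [bound]: 1
use order (left to right): val, key, ctr, val, acc
typing: the term checks, with type Str -> Int
across the five disciplines: ordered ✗ | linear ✗ | affine ✗ | relevant ✓ | unrestricted ✓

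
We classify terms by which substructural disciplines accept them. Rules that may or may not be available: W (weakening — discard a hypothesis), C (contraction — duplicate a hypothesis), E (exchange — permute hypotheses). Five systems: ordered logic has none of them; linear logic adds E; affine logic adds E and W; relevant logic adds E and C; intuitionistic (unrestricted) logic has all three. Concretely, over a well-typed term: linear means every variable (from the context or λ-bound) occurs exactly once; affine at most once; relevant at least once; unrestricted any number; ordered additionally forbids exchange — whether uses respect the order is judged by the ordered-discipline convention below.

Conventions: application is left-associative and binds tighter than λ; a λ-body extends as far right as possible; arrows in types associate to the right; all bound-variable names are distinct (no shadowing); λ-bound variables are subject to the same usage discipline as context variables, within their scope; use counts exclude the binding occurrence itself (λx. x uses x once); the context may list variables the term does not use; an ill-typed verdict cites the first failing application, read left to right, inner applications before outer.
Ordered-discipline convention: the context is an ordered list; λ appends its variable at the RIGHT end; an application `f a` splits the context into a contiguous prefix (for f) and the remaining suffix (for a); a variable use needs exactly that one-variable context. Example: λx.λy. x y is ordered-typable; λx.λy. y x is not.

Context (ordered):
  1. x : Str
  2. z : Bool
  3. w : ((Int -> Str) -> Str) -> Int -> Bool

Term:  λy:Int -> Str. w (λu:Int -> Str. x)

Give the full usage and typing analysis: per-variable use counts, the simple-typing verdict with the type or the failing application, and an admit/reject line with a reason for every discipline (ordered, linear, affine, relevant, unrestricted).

use counts: x ×1; z ×0; w ×1; y [bound] ×0; u [bound] ×0
uses in reading order: w, x
typing: well-typed at (Int -> Str) -> Int -> Bool
ordered: ✗, needs weakening: z, y, u unused
linear: ✗, needs weakening: z, y, u unused
affine: ✓, x, z, w, y, u: no repeats, contraction unneeded
relevant: ✗, needs weakening: z, y, u unused
unrestricted: ✓, well-typed at (Int -> Str) -> Int -> Bool; no restrictions here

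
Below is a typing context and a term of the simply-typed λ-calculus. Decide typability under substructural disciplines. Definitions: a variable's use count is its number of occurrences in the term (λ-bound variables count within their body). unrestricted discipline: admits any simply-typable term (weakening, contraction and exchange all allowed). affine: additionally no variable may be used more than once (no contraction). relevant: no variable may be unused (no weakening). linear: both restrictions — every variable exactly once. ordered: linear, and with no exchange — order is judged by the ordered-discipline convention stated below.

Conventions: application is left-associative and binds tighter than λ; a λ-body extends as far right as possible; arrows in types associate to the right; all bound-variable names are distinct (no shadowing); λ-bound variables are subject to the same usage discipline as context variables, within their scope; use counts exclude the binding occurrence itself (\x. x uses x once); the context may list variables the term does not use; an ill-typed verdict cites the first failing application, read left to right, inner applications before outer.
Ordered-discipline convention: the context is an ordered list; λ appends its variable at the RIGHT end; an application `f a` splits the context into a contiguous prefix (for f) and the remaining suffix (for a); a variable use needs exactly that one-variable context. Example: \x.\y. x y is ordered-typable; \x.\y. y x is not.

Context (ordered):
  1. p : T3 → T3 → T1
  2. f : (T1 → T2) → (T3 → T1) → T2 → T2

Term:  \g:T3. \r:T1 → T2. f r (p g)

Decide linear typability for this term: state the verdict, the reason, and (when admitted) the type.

yes — each of p, f, g, r used exactly once; term : T3 → (T1 → T2) → T2 → T2
use counts: p=1; f=1; g (λ-bound)=1; r (λ-bound)=1
uses in reading order: f, r, p, g
typing: ✓ — T3 → (T1 → T2) → T2 → T2
all disciplines: ordered ✗ · linear ✓ · affine ✓ · relevant ✓ · unrestricted ✓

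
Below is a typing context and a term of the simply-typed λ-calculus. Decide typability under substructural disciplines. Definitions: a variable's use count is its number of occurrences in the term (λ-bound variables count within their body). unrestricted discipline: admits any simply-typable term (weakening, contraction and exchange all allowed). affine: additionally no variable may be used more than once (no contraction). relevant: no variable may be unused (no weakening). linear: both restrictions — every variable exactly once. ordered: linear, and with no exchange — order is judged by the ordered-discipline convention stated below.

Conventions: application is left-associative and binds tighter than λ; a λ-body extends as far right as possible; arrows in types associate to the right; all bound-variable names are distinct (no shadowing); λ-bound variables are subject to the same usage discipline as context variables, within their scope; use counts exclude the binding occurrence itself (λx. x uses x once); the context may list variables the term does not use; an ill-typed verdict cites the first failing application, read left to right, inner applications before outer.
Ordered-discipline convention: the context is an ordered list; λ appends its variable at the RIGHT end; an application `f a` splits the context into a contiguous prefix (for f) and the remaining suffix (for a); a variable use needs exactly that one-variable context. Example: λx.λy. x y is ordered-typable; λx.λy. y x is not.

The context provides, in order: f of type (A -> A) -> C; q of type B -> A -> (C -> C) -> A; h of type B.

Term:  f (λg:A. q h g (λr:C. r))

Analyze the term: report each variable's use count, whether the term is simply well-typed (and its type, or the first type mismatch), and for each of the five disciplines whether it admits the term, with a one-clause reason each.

usage: f: 1, q: 1, h: 1, g (bound): 1, r (bound): 1
uses in reading order: f, q, h, g, r
typing: well-typed — term : C
ordered ✓ (one use each (f, q, h, g, r); ordered split holds)
linear ✓ (f, q, h, g, r: one use apiece)
affine ✓ (f, q, h, g, r: no repeats, contraction unneeded)
relevant ✓ (every one of f, q, h, g, r appears)
unrestricted ✓ (simply typable at C; W, C, E all held)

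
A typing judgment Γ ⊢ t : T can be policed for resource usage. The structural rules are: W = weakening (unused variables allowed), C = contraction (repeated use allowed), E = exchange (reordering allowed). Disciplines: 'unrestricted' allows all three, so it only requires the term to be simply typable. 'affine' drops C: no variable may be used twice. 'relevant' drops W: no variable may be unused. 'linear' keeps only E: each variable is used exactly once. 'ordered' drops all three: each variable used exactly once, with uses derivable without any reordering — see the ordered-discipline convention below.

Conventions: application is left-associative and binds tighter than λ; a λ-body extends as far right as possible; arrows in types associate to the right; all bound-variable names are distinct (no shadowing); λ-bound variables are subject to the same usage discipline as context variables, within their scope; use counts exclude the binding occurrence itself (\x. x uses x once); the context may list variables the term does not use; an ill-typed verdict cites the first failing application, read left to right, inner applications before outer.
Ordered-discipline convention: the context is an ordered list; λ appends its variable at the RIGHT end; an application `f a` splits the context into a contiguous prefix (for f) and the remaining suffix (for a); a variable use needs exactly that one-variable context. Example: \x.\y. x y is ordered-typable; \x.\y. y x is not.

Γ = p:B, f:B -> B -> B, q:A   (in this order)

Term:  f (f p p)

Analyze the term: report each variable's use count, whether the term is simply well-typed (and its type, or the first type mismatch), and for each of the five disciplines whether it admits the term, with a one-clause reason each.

use counts: p ×2, f ×2, q ×0
left-to-right use order: f, f, p, p
typing: well-typed — term : B -> B
ordered: ✗ — repeated use of p ×2, f ×2; q left unused
linear: ✗ — repeated use of p ×2, f ×2; q left unused
affine: ✗ — repeated use of p ×2, f ×2
relevant: ✗ — q left unused
unrestricted: ✓ — typability at B -> B is all that's needed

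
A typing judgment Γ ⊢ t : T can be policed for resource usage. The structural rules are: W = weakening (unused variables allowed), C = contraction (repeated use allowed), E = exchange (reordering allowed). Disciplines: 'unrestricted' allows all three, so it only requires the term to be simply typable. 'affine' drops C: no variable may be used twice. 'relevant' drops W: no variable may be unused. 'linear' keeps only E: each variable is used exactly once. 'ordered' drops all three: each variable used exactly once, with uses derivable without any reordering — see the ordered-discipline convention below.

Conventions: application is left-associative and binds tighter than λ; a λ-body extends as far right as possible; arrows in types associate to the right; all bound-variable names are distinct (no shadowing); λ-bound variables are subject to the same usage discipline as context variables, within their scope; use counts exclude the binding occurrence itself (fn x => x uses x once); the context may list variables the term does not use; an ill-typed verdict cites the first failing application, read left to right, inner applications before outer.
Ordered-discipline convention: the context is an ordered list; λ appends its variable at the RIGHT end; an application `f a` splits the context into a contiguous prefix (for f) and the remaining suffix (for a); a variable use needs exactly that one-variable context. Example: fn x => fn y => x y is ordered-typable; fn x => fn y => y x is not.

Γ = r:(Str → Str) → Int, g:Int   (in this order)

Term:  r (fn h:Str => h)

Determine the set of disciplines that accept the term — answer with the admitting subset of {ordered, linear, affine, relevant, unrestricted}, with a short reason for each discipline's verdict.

accepted by: affine, unrestricted
counts: r: 1; g: 0; h (bound): 1
order of uses: r, h
typing: the term checks, with type Int
ordered ✗ (needs weakening: g unused)
linear ✗ (needs weakening: g unused)
affine ✓ (r, g, h: no repeats, contraction unneeded)
relevant ✗ (needs weakening: g unused)
unrestricted ✓ (typability at Int is all that's needed)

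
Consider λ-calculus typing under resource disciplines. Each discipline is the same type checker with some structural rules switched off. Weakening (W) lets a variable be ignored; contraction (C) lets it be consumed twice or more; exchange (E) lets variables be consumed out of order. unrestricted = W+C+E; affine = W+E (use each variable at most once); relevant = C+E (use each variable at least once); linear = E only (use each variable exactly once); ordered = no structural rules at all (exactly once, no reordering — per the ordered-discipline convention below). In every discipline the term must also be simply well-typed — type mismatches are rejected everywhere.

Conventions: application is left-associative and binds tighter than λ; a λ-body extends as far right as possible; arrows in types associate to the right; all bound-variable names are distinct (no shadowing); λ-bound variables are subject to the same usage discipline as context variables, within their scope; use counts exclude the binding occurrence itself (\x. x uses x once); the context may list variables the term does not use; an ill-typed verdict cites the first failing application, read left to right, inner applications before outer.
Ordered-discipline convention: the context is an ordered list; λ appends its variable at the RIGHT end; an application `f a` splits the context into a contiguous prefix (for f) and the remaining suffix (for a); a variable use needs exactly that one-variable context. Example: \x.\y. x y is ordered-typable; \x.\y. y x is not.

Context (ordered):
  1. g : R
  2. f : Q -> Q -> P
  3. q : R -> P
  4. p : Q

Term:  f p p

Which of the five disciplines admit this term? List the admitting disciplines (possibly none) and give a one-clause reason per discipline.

admitted by: unrestricted
counts: g: 0, f: 1, q: 0, p: 2
order of uses: f, p, p
typing: ✓ — P
ordered: ✗ — uses contraction: p ×2; needs weakening: g, q unused
linear: ✗ — uses contraction: p ×2; needs weakening: g, q unused
affine: ✗ — uses contraction: p ×2
relevant: ✗ — needs weakening: g, q unused
unrestricted: ✓ — typability at P is all that's needed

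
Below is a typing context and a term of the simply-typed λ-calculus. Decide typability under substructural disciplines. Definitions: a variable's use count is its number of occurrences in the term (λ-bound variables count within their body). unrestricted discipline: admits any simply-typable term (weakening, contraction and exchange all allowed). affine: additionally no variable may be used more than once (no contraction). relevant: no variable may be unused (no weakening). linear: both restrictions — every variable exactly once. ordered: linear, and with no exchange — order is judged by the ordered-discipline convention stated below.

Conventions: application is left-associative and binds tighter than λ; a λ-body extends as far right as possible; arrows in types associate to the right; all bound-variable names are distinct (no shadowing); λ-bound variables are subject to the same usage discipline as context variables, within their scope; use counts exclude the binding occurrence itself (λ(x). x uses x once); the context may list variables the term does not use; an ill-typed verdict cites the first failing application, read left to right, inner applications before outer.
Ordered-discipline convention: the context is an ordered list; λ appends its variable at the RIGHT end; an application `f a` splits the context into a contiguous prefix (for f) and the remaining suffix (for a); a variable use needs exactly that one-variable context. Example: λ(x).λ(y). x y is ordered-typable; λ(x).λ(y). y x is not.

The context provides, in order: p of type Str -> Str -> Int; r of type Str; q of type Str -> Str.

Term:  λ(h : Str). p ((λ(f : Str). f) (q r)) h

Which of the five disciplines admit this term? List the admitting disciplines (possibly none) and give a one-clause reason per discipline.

admitted in: linear, affine, relevant, unrestricted
variable uses: p: 1; r: 1; q: 1; h [bound]: 1; f [bound]: 1
use order (left to right): p, f, q, r, h
typing: ✓ — Str -> Int
ordered: ✗ — use order p, f, q, r, h needs exchange
linear: ✓ — p, r, q, h, f: one use apiece
affine: ✓ — at most one use each (p, r, q, h, f)
relevant: ✓ — every one of p, r, q, h, f appears
unrestricted: ✓ — simply typable at Str -> Int; W, C, E all held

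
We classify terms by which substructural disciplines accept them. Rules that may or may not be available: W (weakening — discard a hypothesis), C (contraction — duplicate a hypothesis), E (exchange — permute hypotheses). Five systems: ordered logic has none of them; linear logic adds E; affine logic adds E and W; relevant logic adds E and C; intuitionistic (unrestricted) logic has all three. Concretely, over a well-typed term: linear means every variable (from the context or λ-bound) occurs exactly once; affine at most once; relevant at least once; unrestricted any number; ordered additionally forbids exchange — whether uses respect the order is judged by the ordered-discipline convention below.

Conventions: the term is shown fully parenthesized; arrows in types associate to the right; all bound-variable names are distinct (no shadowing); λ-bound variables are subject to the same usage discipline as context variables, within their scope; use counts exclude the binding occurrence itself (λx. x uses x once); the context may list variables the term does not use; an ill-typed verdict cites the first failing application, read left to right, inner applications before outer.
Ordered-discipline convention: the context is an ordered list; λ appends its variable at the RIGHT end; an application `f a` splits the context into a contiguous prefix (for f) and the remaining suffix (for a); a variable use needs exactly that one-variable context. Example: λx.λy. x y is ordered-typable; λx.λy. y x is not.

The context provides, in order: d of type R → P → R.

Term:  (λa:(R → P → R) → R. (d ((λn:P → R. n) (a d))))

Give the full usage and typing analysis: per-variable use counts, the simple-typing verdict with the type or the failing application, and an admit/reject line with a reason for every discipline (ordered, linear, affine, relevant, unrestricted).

usage: d ×2, a (bound) ×1, n (bound) ×1
uses in reading order: d, n, a, d
typing: ill-typed: argument of type R where P → R is required
ordered: ✗ — a type mismatch blocks all five
linear: ✗ — the type mismatch rejects it
affine: ✗ — not simply typable
relevant: ✗ — fails simple typing
unrestricted: ✗ — a type mismatch blocks all five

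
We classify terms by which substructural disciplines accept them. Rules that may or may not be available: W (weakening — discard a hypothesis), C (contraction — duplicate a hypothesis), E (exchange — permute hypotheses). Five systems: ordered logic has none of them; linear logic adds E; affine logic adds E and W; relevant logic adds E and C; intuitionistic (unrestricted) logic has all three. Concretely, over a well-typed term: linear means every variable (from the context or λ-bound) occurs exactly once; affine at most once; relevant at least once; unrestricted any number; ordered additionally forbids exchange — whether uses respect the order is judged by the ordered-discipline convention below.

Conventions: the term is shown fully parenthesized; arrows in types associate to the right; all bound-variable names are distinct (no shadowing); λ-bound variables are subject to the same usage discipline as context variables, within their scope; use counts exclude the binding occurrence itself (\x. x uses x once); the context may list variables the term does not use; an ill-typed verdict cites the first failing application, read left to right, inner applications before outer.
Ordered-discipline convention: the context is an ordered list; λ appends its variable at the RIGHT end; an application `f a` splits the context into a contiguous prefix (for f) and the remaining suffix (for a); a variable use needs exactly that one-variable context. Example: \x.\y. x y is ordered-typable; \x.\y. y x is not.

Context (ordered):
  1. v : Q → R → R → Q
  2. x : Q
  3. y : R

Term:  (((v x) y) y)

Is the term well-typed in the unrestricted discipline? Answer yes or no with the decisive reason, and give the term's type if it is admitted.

yes — type-checks (Q) and nothing is barred; term : Q
variable uses: v: 1×, x: 1×, y: 2×
order of uses: v, x, y, y
typing: ✓ — Q
across the five disciplines: ordered ✗ · linear ✗ · affine ✗ · relevant ✓ · unrestricted ✓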